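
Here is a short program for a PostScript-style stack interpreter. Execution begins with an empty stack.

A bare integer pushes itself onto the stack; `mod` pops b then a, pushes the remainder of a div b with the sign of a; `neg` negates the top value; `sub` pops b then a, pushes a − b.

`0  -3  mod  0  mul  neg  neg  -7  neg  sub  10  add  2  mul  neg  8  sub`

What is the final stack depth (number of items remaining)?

0   → 0
-3  → 0 -3
mod → 0
0   → 0 0
mul → 0
neg → 0
neg → 0
-7  → 0 -7
neg → 0 7
sub → -7
10  → -7 10
add → 3
2   → 3 2
mul → 6
neg → -6
8   → -6 8
sub → -14

1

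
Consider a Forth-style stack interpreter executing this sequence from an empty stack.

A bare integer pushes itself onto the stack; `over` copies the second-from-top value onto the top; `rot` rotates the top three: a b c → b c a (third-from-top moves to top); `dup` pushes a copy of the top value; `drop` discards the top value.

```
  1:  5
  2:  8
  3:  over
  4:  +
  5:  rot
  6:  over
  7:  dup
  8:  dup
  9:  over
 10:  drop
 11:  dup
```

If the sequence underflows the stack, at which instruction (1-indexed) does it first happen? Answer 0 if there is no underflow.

5

5    → [5]
8    → [5, 8]
over → [5, 8, 5]
+    → [5, 13]
rot  — needs 3 operands, stack has 2 → underflow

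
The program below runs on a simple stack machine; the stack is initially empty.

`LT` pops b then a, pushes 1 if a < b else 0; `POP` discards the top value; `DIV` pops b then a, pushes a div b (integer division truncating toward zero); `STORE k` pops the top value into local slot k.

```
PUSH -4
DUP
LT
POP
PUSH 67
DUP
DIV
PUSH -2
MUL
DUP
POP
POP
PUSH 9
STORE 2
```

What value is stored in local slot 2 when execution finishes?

PUSH -4 → [-4]
DUP     → [-4, -4]
LT      → [0]
POP     → []
PUSH 67 → [67]
DUP     → [67, 67]
DIV     → [1]
PUSH -2 → [1, -2]
MUL     → [-2]
DUP     → [-2, -2]
POP     → [-2]
POP     → []
PUSH 9  → [9]
STORE 2 → []

9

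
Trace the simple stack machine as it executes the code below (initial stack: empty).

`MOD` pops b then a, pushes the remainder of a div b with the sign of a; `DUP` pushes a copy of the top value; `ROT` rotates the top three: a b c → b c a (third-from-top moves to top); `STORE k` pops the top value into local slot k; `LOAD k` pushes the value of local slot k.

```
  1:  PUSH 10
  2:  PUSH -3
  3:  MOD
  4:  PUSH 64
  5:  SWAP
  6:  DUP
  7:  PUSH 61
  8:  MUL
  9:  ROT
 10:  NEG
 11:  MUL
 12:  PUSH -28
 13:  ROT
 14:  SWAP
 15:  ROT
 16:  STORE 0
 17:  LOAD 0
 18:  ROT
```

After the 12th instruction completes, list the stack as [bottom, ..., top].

[1, -3904, -28]

PUSH 10  : 10
PUSH -3  : 10 -3
MOD      : 1
PUSH 64  : 1 64
SWAP     : 64 1
DUP      : 64 1 1
PUSH 61  : 64 1 1 61
MUL      : 64 1 61
ROT      : 1 61 64
NEG      : 1 61 -64
MUL      : 1 -3904
PUSH -28 : 1 -3904 -28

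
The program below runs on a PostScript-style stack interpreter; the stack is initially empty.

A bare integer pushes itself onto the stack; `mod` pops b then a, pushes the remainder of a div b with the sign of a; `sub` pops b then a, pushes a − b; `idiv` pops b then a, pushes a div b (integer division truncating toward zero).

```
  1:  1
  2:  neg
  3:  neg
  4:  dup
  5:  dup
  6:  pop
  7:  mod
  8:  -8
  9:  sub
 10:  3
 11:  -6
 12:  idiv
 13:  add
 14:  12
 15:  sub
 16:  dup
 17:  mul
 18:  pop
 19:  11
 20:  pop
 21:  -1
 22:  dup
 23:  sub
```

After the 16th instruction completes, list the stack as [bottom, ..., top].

1    -> [1]
neg  -> [-1]
neg  -> [1]
dup  -> [1, 1]
dup  -> [1, 1, 1]
pop  -> [1, 1]
mod  -> [0]
-8   -> [0, -8]
sub  -> [8]
3    -> [8, 3]
-6   -> [8, 3, -6]
idiv -> [8, 0]
add  -> [8]
12   -> [8, 12]
sub  -> [-4]
dup  -> [-4, -4]

[-4, -4]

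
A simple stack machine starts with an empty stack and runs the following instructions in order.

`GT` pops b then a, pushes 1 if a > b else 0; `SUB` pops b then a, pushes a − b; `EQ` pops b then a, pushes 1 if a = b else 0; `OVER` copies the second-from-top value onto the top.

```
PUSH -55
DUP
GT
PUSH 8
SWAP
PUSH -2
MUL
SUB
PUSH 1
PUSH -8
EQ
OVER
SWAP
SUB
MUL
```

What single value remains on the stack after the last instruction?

PUSH -55 : [-55]
DUP      : [-55, -55]
GT       : [0]
PUSH 8   : [0, 8]
SWAP     : [8, 0]
PUSH -2  : [8, 0, -2]
MUL      : [8, 0]
SUB      : [8]
PUSH 1   : [8, 1]
PUSH -8  : [8, 1, -8]
EQ       : [8, 0]
OVER     : [8, 0, 8]
SWAP     : [8, 8, 0]
SUB      : [8, 8]
MUL      : [64]

64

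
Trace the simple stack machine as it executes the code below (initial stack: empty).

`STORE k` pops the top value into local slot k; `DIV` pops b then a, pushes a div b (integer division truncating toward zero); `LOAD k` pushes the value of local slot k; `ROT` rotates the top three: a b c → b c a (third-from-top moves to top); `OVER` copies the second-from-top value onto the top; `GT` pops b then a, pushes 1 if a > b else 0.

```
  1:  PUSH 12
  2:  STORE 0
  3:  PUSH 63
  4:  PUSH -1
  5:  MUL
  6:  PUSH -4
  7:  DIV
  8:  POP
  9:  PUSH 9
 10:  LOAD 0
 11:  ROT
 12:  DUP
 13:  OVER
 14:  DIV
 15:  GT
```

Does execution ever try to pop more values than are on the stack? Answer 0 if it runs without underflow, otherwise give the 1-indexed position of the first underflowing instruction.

11

PUSH 12 → [12]
STORE 0 → []
PUSH 63 → [63]
PUSH -1 → [63, -1]
MUL     → [-63]
PUSH -4 → [-63, -4]
DIV     → [15]
POP     → []
PUSH 9  → [9]
LOAD 0  → [9, 12]
ROT  — needs 3 operands, stack has 2 → underflow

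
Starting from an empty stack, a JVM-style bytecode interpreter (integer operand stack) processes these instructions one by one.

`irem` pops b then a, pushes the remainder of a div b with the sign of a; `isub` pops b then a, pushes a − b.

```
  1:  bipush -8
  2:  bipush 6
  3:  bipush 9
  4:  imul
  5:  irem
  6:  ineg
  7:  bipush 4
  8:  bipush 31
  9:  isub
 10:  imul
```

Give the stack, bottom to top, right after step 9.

bipush -8 : [-8]
bipush 6  : [-8, 6]
bipush 9  : [-8, 6, 9]
imul      : [-8, 54]
irem      : [-8]
ineg      : [8]
bipush 4  : [8, 4]
bipush 31 : [8, 4, 31]
isub      : [8, -27]

[8, -27]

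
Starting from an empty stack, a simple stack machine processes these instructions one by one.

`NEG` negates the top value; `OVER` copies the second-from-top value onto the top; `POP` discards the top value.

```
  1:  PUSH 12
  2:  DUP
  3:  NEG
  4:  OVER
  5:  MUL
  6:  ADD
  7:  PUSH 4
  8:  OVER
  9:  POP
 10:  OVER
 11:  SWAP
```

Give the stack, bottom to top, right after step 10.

[-132, 4, -132]

PUSH 12 → [12]
DUP     → [12, 12]
NEG     → [12, -12]
OVER    → [12, -12, 12]
MUL     → [12, -144]
ADD     → [-132]
PUSH 4  → [-132, 4]
OVER    → [-132, 4, -132]
POP     → [-132, 4]
OVER    → [-132, 4, -132]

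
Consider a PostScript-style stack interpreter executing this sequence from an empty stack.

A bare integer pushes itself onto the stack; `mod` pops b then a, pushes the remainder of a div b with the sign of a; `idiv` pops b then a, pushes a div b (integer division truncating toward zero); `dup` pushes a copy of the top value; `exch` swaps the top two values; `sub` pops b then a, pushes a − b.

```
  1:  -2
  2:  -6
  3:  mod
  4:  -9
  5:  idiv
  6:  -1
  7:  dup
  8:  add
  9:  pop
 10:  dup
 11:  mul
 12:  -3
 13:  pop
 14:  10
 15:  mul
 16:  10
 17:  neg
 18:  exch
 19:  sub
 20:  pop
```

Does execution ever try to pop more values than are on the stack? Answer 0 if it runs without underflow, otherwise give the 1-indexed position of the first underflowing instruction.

0

-2   : [-2]
-6   : [-2, -6]
mod  : [-2]
-9   : [-2, -9]
idiv : [0]
-1   : [0, -1]
dup  : [0, -1, -1]
add  : [0, -2]
pop  : [0]
dup  : [0, 0]
mul  : [0]
-3   : [0, -3]
pop  : [0]
10   : [0, 10]
mul  : [0]
10   : [0, 10]
neg  : [0, -10]
exch : [-10, 0]
sub  : [-10]
pop  : []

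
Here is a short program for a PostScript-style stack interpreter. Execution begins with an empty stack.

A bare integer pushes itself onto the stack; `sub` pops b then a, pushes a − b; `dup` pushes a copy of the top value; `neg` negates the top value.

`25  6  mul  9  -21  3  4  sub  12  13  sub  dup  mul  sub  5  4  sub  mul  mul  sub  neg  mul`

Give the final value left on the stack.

25  -> 25
6   -> 25 6
mul -> 150
9   -> 150 9
-21 -> 150 9 -21
3   -> 150 9 -21 3
4   -> 150 9 -21 3 4
sub -> 150 9 -21 -1
12  -> 150 9 -21 -1 12
13  -> 150 9 -21 -1 12 13
sub -> 150 9 -21 -1 -1
dup -> 150 9 -21 -1 -1 -1
mul -> 150 9 -21 -1 1
sub -> 150 9 -21 -2
5   -> 150 9 -21 -2 5
4   -> 150 9 -21 -2 5 4
sub -> 150 9 -21 -2 1
mul -> 150 9 -21 -2
mul -> 150 9 42
sub -> 150 -33
neg -> 150 33
mul -> 4950

4950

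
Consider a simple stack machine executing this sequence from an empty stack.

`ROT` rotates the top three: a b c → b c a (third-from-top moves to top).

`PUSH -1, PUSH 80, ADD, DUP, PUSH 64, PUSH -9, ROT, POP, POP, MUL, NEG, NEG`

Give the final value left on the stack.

5056

PUSH -1 -> -1
PUSH 80 -> -1 80
ADD     -> 79
DUP     -> 79 79
PUSH 64 -> 79 79 64
PUSH -9 -> 79 79 64 -9
ROT     -> 79 64 -9 79
POP     -> 79 64 -9
POP     -> 79 64
MUL     -> 5056
NEG     -> -5056
NEG     -> 5056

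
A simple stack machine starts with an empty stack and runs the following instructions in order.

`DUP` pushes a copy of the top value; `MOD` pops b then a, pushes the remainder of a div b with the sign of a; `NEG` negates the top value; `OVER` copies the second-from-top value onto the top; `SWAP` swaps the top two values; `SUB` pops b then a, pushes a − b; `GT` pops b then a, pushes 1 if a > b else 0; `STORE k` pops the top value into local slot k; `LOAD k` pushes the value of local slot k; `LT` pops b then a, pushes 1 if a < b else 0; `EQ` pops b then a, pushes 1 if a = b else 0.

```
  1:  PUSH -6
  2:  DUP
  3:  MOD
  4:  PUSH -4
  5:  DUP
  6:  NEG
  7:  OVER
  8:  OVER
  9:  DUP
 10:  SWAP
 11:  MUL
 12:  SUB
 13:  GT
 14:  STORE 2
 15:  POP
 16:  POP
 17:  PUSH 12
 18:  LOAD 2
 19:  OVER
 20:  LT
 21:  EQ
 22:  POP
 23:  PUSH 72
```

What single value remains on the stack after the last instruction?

PUSH -6 -> -6
DUP     -> -6 -6
MOD     -> 0
PUSH -4 -> 0 -4
DUP     -> 0 -4 -4
NEG     -> 0 -4 4
OVER    -> 0 -4 4 -4
OVER    -> 0 -4 4 -4 4
DUP     -> 0 -4 4 -4 4 4
SWAP    -> 0 -4 4 -4 4 4
MUL     -> 0 -4 4 -4 16
SUB     -> 0 -4 4 -20
GT      -> 0 -4 1
STORE 2 -> 0 -4
POP     -> 0
POP     -> (empty)
PUSH 12 -> 12
LOAD 2  -> 12 1
OVER    -> 12 1 12
LT      -> 12 1
EQ      -> 0
POP     -> (empty)
PUSH 72 -> 72

72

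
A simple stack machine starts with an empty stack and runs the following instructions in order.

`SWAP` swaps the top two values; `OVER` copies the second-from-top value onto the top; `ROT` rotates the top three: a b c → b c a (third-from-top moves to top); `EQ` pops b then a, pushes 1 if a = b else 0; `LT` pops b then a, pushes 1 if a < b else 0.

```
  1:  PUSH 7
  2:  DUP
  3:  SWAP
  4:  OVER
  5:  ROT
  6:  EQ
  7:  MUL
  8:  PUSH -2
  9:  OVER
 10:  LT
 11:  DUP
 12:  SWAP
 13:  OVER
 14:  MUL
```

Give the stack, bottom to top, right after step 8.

[7, -2]

PUSH 7   7
DUP      7 7
SWAP     7 7
OVER     7 7 7
ROT      7 7 7
EQ       7 1
MUL      7
PUSH -2  7 -2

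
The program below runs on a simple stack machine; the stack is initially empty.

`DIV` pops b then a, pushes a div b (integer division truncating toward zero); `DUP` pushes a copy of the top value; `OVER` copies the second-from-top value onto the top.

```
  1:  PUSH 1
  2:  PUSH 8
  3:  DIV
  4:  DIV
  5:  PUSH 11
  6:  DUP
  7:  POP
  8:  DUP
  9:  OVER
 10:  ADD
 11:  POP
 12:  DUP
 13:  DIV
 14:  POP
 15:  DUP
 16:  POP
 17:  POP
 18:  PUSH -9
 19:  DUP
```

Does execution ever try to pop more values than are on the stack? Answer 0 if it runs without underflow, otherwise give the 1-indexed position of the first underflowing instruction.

PUSH 1  [1]
PUSH 8  [1, 8]
DIV     [0]
DIV  — needs 2 operands, stack has 1 → underflow

4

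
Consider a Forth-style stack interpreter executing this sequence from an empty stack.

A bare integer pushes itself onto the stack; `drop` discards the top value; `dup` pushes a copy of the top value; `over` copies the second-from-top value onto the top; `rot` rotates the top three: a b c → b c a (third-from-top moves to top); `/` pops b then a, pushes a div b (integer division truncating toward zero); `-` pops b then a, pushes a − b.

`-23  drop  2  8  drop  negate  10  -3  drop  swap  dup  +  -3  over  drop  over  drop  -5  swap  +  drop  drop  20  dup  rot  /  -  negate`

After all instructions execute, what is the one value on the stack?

-23     -23
drop    (empty)
2       2
8       2 8
drop    2
negate  -2
10      -2 10
-3      -2 10 -3
drop    -2 10
swap    10 -2
dup     10 -2 -2
+       10 -4
-3      10 -4 -3
over    10 -4 -3 -4
drop    10 -4 -3
over    10 -4 -3 -4
drop    10 -4 -3
-5      10 -4 -3 -5
swap    10 -4 -5 -3
+       10 -4 -8
drop    10 -4
drop    10
20      10 20
dup     10 20 20
rot     20 20 10
/       20 2
-       18
negate  -18

-18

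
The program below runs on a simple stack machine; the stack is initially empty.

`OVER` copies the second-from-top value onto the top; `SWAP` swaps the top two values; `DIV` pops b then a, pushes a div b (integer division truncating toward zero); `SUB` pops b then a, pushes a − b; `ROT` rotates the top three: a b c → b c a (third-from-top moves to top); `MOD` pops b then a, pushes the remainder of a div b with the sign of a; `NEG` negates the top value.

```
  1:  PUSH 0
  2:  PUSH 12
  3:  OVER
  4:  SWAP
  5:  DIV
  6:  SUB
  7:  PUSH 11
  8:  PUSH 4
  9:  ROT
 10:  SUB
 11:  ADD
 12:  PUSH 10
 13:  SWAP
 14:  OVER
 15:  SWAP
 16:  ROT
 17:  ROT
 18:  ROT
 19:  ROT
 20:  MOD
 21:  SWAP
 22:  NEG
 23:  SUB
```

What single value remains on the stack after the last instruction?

PUSH 0  → 0
PUSH 12 → 0 12
OVER    → 0 12 0
SWAP    → 0 0 12
DIV     → 0 0
SUB     → 0
PUSH 11 → 0 11
PUSH 4  → 0 11 4
ROT     → 11 4 0
SUB     → 11 4
ADD     → 15
PUSH 10 → 15 10
SWAP    → 10 15
OVER    → 10 15 10
SWAP    → 10 10 15
ROT     → 10 15 10
ROT     → 15 10 10
ROT     → 10 10 15
ROT     → 10 15 10
MOD     → 10 5
SWAP    → 5 10
NEG     → 5 -10
SUB     → 15

15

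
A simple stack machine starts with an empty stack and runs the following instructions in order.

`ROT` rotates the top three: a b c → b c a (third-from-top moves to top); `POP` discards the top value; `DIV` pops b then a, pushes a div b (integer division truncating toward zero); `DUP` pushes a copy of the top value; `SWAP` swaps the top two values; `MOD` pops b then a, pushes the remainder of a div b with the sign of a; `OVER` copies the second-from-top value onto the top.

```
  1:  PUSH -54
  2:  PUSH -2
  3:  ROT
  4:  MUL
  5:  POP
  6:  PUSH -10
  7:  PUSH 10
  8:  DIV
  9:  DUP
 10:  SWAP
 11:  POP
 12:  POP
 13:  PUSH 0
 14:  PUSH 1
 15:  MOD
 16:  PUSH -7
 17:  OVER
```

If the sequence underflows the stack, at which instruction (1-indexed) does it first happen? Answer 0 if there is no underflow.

PUSH -54  [-54]
PUSH -2   [-54, -2]
ROT  — needs 3 operands, stack has 2 → underflow

3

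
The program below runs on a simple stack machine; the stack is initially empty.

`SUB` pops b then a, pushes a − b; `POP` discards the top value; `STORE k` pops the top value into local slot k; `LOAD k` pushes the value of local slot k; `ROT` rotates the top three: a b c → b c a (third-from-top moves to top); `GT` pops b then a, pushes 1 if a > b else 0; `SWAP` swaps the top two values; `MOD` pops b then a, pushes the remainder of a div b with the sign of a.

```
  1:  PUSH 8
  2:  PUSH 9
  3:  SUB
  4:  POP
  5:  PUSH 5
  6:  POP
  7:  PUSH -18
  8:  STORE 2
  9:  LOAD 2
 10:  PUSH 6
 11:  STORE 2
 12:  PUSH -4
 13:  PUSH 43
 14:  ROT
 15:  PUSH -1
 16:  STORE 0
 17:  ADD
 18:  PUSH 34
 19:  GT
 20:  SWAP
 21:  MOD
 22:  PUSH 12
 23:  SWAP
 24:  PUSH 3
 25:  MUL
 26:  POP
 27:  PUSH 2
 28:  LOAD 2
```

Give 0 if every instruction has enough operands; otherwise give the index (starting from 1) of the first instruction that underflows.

PUSH 8   -> 8
PUSH 9   -> 8 9
SUB      -> -1
POP      -> (empty)
PUSH 5   -> 5
POP      -> (empty)
PUSH -18 -> -18
STORE 2  -> (empty)
LOAD 2   -> -18
PUSH 6   -> -18 6
STORE 2  -> -18
PUSH -4  -> -18 -4
PUSH 43  -> -18 -4 43
ROT      -> -4 43 -18
PUSH -1  -> -4 43 -18 -1
STORE 0  -> -4 43 -18
ADD      -> -4 25
PUSH 34  -> -4 25 34
GT       -> -4 0
SWAP     -> 0 -4
MOD      -> 0
PUSH 12  -> 0 12
SWAP     -> 12 0
PUSH 3   -> 12 0 3
MUL      -> 12 0
POP      -> 12
PUSH 2   -> 12 2
LOAD 2   -> 12 2 6

0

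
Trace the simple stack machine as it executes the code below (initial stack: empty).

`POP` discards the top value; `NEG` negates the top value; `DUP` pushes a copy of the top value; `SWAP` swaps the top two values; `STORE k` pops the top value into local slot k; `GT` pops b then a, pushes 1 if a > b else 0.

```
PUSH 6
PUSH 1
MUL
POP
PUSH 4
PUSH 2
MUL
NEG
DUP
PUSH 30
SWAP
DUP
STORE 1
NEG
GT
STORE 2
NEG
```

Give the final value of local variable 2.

1

PUSH 6  → [6]
PUSH 1  → [6, 1]
MUL     → [6]
POP     → []
PUSH 4  → [4]
PUSH 2  → [4, 2]
MUL     → [8]
NEG     → [-8]
DUP     → [-8, -8]
PUSH 30 → [-8, -8, 30]
SWAP    → [-8, 30, -8]
DUP     → [-8, 30, -8, -8]
STORE 1 → [-8, 30, -8]
NEG     → [-8, 30, 8]
GT      → [-8, 1]
STORE 2 → [-8]
NEG     → [8]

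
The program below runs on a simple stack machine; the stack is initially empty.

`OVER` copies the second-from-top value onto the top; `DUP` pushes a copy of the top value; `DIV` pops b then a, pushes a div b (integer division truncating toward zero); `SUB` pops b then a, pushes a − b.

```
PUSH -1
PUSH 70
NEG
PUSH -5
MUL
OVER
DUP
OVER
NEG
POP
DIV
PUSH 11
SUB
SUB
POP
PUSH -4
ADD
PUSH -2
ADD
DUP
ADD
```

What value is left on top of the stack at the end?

-14

PUSH -1 → -1
PUSH 70 → -1 70
NEG     → -1 -70
PUSH -5 → -1 -70 -5
MUL     → -1 350
OVER    → -1 350 -1
DUP     → -1 350 -1 -1
OVER    → -1 350 -1 -1 -1
NEG     → -1 350 -1 -1 1
POP     → -1 350 -1 -1
DIV     → -1 350 1
PUSH 11 → -1 350 1 11
SUB     → -1 350 -10
SUB     → -1 360
POP     → -1
PUSH -4 → -1 -4
ADD     → -5
PUSH -2 → -5 -2
ADD     → -7
DUP     → -7 -7
ADD     → -14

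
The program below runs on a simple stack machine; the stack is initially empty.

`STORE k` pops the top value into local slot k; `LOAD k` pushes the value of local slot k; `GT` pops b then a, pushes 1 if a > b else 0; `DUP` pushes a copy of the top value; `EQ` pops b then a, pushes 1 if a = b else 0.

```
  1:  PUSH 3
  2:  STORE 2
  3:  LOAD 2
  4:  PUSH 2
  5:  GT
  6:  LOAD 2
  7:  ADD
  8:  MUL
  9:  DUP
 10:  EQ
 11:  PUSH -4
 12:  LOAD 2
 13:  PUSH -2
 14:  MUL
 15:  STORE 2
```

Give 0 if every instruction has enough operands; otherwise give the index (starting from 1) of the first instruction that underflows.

8

PUSH 3  → 3
STORE 2 → (empty)
LOAD 2  → 3
PUSH 2  → 3 2
GT      → 1
LOAD 2  → 1 3
ADD     → 4
MUL  — needs 2 operands, stack has 1 → underflow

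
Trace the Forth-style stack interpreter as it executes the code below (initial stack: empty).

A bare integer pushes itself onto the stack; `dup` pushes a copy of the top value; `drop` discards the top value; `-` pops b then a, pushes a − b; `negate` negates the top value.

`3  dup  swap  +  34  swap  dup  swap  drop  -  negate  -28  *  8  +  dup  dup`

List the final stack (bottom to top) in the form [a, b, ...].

[792, 792, 792]

3      -> 3
dup    -> 3 3
swap   -> 3 3
+      -> 6
34     -> 6 34
swap   -> 34 6
dup    -> 34 6 6
swap   -> 34 6 6
drop   -> 34 6
-      -> 28
negate -> -28
-28    -> -28 -28
*      -> 784
8      -> 784 8
+      -> 792
dup    -> 792 792
dup    -> 792 792 792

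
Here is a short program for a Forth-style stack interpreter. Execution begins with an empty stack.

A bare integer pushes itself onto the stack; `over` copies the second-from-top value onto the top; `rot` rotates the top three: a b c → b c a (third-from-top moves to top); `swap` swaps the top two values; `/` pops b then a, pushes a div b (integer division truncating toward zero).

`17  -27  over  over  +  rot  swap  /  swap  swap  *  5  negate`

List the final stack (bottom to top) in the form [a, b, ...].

[27, -5]

17     -> 17
-27    -> 17 -27
over   -> 17 -27 17
over   -> 17 -27 17 -27
+      -> 17 -27 -10
rot    -> -27 -10 17
swap   -> -27 17 -10
/      -> -27 -1
swap   -> -1 -27
swap   -> -27 -1
*      -> 27
5      -> 27 5
negate -> 27 -5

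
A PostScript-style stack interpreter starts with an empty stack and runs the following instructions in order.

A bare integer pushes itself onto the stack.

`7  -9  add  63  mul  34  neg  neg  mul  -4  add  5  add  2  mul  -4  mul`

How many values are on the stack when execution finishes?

7   : [7]
-9  : [7, -9]
add : [-2]
63  : [-2, 63]
mul : [-126]
34  : [-126, 34]
neg : [-126, -34]
neg : [-126, 34]
mul : [-4284]
-4  : [-4284, -4]
add : [-4288]
5   : [-4288, 5]
add : [-4283]
2   : [-4283, 2]
mul : [-8566]
-4  : [-8566, -4]
mul : [34264]

1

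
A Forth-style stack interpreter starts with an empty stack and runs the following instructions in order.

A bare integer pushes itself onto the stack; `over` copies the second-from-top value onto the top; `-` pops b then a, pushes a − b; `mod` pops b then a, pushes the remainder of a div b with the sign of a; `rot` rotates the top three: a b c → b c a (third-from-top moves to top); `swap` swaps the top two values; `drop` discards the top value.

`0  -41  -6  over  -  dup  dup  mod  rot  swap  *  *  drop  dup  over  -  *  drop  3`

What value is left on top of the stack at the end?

0    : 0
-41  : 0 -41
-6   : 0 -41 -6
over : 0 -41 -6 -41
-    : 0 -41 35
dup  : 0 -41 35 35
dup  : 0 -41 35 35 35
mod  : 0 -41 35 0
rot  : 0 35 0 -41
swap : 0 35 -41 0
*    : 0 35 0
*    : 0 0
drop : 0
dup  : 0 0
over : 0 0 0
-    : 0 0
*    : 0
drop : (empty)
3    : 3

3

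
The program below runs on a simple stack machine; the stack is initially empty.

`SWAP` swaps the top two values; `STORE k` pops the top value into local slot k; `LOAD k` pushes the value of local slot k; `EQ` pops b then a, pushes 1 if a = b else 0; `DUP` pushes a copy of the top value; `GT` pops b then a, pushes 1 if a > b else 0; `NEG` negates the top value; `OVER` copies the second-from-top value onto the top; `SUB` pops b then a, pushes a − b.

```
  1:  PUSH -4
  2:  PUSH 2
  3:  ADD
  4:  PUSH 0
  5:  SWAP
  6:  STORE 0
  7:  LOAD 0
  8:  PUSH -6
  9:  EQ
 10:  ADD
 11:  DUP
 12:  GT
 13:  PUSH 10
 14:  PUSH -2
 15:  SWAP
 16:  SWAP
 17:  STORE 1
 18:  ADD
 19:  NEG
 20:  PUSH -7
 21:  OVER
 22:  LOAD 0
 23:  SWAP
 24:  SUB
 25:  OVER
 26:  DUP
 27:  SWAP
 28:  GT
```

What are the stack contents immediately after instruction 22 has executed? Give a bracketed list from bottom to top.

[-10, -7, -10, -2]

PUSH -4 -> [-4]
PUSH 2  -> [-4, 2]
ADD     -> [-2]
PUSH 0  -> [-2, 0]
SWAP    -> [0, -2]
STORE 0 -> [0]
LOAD 0  -> [0, -2]
PUSH -6 -> [0, -2, -6]
EQ      -> [0, 0]
ADD     -> [0]
DUP     -> [0, 0]
GT      -> [0]
PUSH 10 -> [0, 10]
PUSH -2 -> [0, 10, -2]
SWAP    -> [0, -2, 10]
SWAP    -> [0, 10, -2]
STORE 1 -> [0, 10]
ADD     -> [10]
NEG     -> [-10]
PUSH -7 -> [-10, -7]
OVER    -> [-10, -7, -10]
LOAD 0  -> [-10, -7, -10, -2]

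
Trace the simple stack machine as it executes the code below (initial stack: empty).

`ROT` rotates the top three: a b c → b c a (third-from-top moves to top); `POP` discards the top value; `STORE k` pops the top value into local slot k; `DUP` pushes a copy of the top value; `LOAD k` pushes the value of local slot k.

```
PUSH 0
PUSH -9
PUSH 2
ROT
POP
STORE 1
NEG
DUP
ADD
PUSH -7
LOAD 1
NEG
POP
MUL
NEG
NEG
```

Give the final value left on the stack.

-126

PUSH 0  → 0
PUSH -9 → 0 -9
PUSH 2  → 0 -9 2
ROT     → -9 2 0
POP     → -9 2
STORE 1 → -9
NEG     → 9
DUP     → 9 9
ADD     → 18
PUSH -7 → 18 -7
LOAD 1  → 18 -7 2
NEG     → 18 -7 -2
POP     → 18 -7
MUL     → -126
NEG     → 126
NEG     → -126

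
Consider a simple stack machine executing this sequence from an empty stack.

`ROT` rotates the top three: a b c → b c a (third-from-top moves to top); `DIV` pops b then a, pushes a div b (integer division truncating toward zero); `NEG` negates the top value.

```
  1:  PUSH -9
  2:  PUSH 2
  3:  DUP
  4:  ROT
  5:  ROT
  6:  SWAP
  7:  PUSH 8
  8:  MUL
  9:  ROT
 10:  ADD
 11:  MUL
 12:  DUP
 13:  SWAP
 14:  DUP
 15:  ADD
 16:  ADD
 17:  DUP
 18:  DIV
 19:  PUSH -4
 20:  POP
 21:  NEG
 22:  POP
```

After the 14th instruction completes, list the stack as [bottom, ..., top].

PUSH -9 -> [-9]
PUSH 2  -> [-9, 2]
DUP     -> [-9, 2, 2]
ROT     -> [2, 2, -9]
ROT     -> [2, -9, 2]
SWAP    -> [2, 2, -9]
PUSH 8  -> [2, 2, -9, 8]
MUL     -> [2, 2, -72]
ROT     -> [2, -72, 2]
ADD     -> [2, -70]
MUL     -> [-140]
DUP     -> [-140, -140]
SWAP    -> [-140, -140]
DUP     -> [-140, -140, -140]

[-140, -140, -140]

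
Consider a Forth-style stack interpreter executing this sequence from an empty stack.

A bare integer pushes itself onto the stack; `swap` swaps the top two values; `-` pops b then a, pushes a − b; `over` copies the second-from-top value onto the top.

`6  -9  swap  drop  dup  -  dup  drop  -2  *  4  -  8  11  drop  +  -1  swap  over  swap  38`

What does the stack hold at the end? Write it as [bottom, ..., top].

[-1, -1, 4, 38]

6     [6]
-9    [6, -9]
swap  [-9, 6]
drop  [-9]
dup   [-9, -9]
-     [0]
dup   [0, 0]
drop  [0]
-2    [0, -2]
*     [0]
4     [0, 4]
-     [-4]
8     [-4, 8]
11    [-4, 8, 11]
drop  [-4, 8]
+     [4]
-1    [4, -1]
swap  [-1, 4]
over  [-1, 4, -1]
swap  [-1, -1, 4]
38    [-1, -1, 4, 38]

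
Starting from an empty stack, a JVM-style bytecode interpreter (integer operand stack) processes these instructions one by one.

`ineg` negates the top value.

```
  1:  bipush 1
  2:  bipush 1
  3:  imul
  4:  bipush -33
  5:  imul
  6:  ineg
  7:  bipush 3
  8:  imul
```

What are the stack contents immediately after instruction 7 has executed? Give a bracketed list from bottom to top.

bipush 1    1
bipush 1    1 1
imul        1
bipush -33  1 -33
imul        -33
ineg        33
bipush 3    33 3

[33, 3]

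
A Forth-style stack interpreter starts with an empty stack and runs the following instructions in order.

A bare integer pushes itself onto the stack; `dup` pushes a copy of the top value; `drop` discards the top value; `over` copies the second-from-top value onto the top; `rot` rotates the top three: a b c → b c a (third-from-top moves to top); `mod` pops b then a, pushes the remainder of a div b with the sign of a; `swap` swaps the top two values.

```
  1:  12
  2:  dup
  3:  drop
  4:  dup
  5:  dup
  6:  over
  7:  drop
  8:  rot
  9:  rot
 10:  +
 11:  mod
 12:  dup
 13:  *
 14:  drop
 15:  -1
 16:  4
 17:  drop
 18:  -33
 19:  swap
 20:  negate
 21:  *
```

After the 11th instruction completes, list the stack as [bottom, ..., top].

12   → [12]
dup  → [12, 12]
drop → [12]
dup  → [12, 12]
dup  → [12, 12, 12]
over → [12, 12, 12, 12]
drop → [12, 12, 12]
rot  → [12, 12, 12]
rot  → [12, 12, 12]
+    → [12, 24]
mod  → [12]

[12]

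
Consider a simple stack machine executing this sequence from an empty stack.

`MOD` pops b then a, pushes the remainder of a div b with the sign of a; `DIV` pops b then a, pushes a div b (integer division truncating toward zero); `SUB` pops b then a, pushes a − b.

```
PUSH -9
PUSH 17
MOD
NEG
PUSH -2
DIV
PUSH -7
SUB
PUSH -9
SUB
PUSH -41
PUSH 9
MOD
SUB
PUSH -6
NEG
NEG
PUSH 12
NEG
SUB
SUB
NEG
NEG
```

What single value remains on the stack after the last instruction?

11

PUSH -9  : -9
PUSH 17  : -9 17
MOD      : -9
NEG      : 9
PUSH -2  : 9 -2
DIV      : -4
PUSH -7  : -4 -7
SUB      : 3
PUSH -9  : 3 -9
SUB      : 12
PUSH -41 : 12 -41
PUSH 9   : 12 -41 9
MOD      : 12 -5
SUB      : 17
PUSH -6  : 17 -6
NEG      : 17 6
NEG      : 17 -6
PUSH 12  : 17 -6 12
NEG      : 17 -6 -12
SUB      : 17 6
SUB      : 11
NEG      : -11
NEG      : 11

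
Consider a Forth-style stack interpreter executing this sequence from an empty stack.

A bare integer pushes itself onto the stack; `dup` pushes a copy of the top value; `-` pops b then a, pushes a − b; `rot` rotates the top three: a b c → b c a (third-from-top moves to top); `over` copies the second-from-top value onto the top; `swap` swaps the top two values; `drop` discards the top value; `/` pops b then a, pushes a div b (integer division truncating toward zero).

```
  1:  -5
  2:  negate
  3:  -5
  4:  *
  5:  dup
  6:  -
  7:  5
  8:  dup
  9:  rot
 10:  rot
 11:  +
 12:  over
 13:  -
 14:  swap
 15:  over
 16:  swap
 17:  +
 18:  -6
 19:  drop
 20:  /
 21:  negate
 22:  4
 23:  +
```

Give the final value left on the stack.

4

-5     → [-5]
negate → [5]
-5     → [5, -5]
*      → [-25]
dup    → [-25, -25]
-      → [0]
5      → [0, 5]
dup    → [0, 5, 5]
rot    → [5, 5, 0]
rot    → [5, 0, 5]
+      → [5, 5]
over   → [5, 5, 5]
-      → [5, 0]
swap   → [0, 5]
over   → [0, 5, 0]
swap   → [0, 0, 5]
+      → [0, 5]
-6     → [0, 5, -6]
drop   → [0, 5]
/      → [0]
negate → [0]
4      → [0, 4]
+      → [4]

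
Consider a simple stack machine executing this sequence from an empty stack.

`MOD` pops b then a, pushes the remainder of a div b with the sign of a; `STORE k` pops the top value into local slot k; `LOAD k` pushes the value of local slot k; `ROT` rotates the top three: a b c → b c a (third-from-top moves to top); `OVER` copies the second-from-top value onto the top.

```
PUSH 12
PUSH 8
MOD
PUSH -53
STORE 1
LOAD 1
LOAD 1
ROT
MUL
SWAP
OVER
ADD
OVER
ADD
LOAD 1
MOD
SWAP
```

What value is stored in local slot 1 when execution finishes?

PUSH 12  -> 12
PUSH 8   -> 12 8
MOD      -> 4
PUSH -53 -> 4 -53
STORE 1  -> 4
LOAD 1   -> 4 -53
LOAD 1   -> 4 -53 -53
ROT      -> -53 -53 4
MUL      -> -53 -212
SWAP     -> -212 -53
OVER     -> -212 -53 -212
ADD      -> -212 -265
OVER     -> -212 -265 -212
ADD      -> -212 -477
LOAD 1   -> -212 -477 -53
MOD      -> -212 0
SWAP     -> 0 -212

-53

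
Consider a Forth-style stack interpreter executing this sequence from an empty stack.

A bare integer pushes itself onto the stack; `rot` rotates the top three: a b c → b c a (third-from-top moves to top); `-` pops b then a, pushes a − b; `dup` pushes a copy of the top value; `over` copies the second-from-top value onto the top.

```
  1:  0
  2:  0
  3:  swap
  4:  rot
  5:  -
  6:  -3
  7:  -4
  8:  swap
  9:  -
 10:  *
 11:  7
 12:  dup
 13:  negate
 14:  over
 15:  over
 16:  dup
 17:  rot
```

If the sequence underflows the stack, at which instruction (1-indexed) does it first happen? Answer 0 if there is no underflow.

0    → [0]
0    → [0, 0]
swap → [0, 0]
rot  — needs 3 operands, stack has 2 → underflow

4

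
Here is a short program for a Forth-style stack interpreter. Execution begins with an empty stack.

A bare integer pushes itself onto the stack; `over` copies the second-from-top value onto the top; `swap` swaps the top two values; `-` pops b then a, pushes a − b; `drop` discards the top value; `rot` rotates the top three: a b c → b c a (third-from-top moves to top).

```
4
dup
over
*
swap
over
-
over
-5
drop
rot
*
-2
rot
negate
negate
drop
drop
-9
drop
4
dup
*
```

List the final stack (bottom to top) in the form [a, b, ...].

4      → 4
dup    → 4 4
over   → 4 4 4
*      → 4 16
swap   → 16 4
over   → 16 4 16
-      → 16 -12
over   → 16 -12 16
-5     → 16 -12 16 -5
drop   → 16 -12 16
rot    → -12 16 16
*      → -12 256
-2     → -12 256 -2
rot    → 256 -2 -12
negate → 256 -2 12
negate → 256 -2 -12
drop   → 256 -2
drop   → 256
-9     → 256 -9
drop   → 256
4      → 256 4
dup    → 256 4 4
*      → 256 16

[256, 16]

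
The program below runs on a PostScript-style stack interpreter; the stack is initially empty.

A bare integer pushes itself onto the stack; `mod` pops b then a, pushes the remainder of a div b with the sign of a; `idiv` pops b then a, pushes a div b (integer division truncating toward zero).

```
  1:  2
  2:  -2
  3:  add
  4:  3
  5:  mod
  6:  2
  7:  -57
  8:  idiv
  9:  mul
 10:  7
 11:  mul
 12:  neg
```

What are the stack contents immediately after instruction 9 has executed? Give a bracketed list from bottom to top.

[0]

2    -> [2]
-2   -> [2, -2]
add  -> [0]
3    -> [0, 3]
mod  -> [0]
2    -> [0, 2]
-57  -> [0, 2, -57]
idiv -> [0, 0]
mul  -> [0]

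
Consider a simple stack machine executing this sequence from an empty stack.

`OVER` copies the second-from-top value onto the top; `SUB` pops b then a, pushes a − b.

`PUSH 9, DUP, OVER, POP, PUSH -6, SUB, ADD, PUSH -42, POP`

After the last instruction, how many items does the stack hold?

PUSH 9    [9]
DUP       [9, 9]
OVER      [9, 9, 9]
POP       [9, 9]
PUSH -6   [9, 9, -6]
SUB       [9, 15]
ADD       [24]
PUSH -42  [24, -42]
POP       [24]

1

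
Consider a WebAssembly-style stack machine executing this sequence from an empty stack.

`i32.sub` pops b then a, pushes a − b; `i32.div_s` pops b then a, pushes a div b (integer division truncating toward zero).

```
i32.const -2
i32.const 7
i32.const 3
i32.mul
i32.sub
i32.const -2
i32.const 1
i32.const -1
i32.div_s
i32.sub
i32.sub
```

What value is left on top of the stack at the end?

-22

i32.const -2 -> [-2]
i32.const 7  -> [-2, 7]
i32.const 3  -> [-2, 7, 3]
i32.mul      -> [-2, 21]
i32.sub      -> [-23]
i32.const -2 -> [-23, -2]
i32.const 1  -> [-23, -2, 1]
i32.const -1 -> [-23, -2, 1, -1]
i32.div_s    -> [-23, -2, -1]
i32.sub      -> [-23, -1]
i32.sub      -> [-22]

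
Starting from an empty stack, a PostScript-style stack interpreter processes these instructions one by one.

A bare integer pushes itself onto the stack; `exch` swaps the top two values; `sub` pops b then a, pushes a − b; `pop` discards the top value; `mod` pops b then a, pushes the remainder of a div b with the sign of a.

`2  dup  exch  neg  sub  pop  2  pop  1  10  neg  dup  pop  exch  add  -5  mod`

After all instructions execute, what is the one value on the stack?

2    : 2
dup  : 2 2
exch : 2 2
neg  : 2 -2
sub  : 4
pop  : (empty)
2    : 2
pop  : (empty)
1    : 1
10   : 1 10
neg  : 1 -10
dup  : 1 -10 -10
pop  : 1 -10
exch : -10 1
add  : -9
-5   : -9 -5
mod  : -4

-4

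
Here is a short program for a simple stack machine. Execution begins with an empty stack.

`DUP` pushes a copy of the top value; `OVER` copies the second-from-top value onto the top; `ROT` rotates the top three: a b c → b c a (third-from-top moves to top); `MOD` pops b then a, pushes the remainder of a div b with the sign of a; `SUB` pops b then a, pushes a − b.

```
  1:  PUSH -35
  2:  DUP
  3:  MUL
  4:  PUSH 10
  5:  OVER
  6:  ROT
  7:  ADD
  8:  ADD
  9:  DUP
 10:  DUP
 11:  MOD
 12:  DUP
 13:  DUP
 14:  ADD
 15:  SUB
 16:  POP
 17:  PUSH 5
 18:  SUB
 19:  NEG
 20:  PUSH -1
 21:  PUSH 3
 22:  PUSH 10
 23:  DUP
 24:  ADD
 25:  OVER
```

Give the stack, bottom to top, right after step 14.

PUSH -35 → -35
DUP      → -35 -35
MUL      → 1225
PUSH 10  → 1225 10
OVER     → 1225 10 1225
ROT      → 10 1225 1225
ADD      → 10 2450
ADD      → 2460
DUP      → 2460 2460
DUP      → 2460 2460 2460
MOD      → 2460 0
DUP      → 2460 0 0
DUP      → 2460 0 0 0
ADD      → 2460 0 0

[2460, 0, 0]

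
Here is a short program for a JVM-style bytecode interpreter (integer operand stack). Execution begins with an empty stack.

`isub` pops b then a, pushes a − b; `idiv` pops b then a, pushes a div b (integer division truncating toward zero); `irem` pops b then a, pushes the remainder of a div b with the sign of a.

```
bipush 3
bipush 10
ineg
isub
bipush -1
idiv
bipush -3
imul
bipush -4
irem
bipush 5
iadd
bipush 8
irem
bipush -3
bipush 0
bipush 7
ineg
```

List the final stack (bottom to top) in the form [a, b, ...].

bipush 3  -> [3]
bipush 10 -> [3, 10]
ineg      -> [3, -10]
isub      -> [13]
bipush -1 -> [13, -1]
idiv      -> [-13]
bipush -3 -> [-13, -3]
imul      -> [39]
bipush -4 -> [39, -4]
irem      -> [3]
bipush 5  -> [3, 5]
iadd      -> [8]
bipush 8  -> [8, 8]
irem      -> [0]
bipush -3 -> [0, -3]
bipush 0  -> [0, -3, 0]
bipush 7  -> [0, -3, 0, 7]
ineg      -> [0, -3, 0, -7]

[0, -3, 0, -7]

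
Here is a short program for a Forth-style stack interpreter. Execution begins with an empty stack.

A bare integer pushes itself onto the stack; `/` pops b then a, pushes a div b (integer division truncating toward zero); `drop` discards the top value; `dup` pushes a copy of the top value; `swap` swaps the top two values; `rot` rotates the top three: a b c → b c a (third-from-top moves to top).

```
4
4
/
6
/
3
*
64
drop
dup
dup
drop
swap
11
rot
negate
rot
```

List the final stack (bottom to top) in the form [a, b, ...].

4       [4]
4       [4, 4]
/       [1]
6       [1, 6]
/       [0]
3       [0, 3]
*       [0]
64      [0, 64]
drop    [0]
dup     [0, 0]
dup     [0, 0, 0]
drop    [0, 0]
swap    [0, 0]
11      [0, 0, 11]
rot     [0, 11, 0]
negate  [0, 11, 0]
rot     [11, 0, 0]

[11, 0, 0]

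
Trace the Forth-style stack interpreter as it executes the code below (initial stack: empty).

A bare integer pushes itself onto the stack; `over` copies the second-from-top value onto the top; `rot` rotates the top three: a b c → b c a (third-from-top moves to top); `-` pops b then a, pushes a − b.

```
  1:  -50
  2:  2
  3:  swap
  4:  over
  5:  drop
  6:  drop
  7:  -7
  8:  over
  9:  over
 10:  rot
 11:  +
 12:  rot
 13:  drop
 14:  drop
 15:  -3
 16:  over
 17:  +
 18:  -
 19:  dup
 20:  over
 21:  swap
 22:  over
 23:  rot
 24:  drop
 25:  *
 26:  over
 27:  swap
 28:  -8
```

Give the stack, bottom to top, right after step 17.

[2, -1]

-50  : -50
2    : -50 2
swap : 2 -50
over : 2 -50 2
drop : 2 -50
drop : 2
-7   : 2 -7
over : 2 -7 2
over : 2 -7 2 -7
rot  : 2 2 -7 -7
+    : 2 2 -14
rot  : 2 -14 2
drop : 2 -14
drop : 2
-3   : 2 -3
over : 2 -3 2
+    : 2 -1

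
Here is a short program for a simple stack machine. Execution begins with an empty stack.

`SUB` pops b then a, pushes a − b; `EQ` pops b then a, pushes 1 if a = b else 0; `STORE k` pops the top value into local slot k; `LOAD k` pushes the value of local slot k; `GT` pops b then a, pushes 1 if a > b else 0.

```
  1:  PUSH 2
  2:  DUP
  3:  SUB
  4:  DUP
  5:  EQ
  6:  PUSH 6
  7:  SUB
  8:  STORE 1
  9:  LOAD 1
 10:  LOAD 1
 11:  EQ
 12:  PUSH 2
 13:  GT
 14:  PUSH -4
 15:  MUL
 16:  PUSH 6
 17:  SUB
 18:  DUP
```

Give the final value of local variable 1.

-5

PUSH 2  → 2
DUP     → 2 2
SUB     → 0
DUP     → 0 0
EQ      → 1
PUSH 6  → 1 6
SUB     → -5
STORE 1 → (empty)
LOAD 1  → -5
LOAD 1  → -5 -5
EQ      → 1
PUSH 2  → 1 2
GT      → 0
PUSH -4 → 0 -4
MUL     → 0
PUSH 6  → 0 6
SUB     → -6
DUP     → -6 -6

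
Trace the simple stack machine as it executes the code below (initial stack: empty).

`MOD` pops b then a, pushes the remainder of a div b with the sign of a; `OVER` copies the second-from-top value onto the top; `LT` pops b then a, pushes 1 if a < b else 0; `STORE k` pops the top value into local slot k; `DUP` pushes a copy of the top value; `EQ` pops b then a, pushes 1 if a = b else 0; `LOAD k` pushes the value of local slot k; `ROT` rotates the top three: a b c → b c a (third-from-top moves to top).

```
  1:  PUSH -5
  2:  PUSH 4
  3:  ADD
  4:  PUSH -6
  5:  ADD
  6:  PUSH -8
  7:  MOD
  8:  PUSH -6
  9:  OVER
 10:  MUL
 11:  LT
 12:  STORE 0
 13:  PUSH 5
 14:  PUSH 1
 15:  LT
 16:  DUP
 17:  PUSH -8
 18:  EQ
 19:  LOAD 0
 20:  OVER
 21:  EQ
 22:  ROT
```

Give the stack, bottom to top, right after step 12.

[]

PUSH -5 : [-5]
PUSH 4  : [-5, 4]
ADD     : [-1]
PUSH -6 : [-1, -6]
ADD     : [-7]
PUSH -8 : [-7, -8]
MOD     : [-7]
PUSH -6 : [-7, -6]
OVER    : [-7, -6, -7]
MUL     : [-7, 42]
LT      : [1]
STORE 0 : []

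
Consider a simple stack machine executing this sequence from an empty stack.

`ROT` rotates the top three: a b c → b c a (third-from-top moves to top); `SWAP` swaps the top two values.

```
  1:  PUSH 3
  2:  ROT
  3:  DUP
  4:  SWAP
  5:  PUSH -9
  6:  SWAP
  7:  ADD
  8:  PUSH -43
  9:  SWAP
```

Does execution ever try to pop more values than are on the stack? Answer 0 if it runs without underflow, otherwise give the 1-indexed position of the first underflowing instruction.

2

PUSH 3 → [3]
ROT  — needs 3 operands, stack has 1 → underflow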